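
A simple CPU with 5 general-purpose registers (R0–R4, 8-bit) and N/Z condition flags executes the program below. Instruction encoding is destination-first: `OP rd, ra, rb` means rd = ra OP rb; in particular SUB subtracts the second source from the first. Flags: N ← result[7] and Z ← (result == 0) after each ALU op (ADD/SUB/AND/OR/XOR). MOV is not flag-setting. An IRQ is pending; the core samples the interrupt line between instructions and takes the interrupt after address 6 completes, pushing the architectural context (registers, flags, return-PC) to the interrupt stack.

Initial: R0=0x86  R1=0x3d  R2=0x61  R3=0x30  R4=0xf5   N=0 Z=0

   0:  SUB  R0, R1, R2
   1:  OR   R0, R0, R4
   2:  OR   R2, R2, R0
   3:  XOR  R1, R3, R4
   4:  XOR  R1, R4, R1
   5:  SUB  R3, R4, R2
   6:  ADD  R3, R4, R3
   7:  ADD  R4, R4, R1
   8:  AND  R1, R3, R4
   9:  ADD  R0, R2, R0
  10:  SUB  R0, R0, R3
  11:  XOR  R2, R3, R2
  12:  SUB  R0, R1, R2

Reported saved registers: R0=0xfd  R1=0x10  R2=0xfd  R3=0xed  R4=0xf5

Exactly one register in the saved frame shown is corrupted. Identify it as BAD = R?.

after  0: R0=0xdc R1=0x3d R2=0x61 R3=0x30 R4=0xf5  N=1 Z=0
after  1: R0=0xfd R1=0x3d R2=0x61 R3=0x30 R4=0xf5  N=1 Z=0
after  2: R0=0xfd R1=0x3d R2=0xfd R3=0x30 R4=0xf5  N=1 Z=0
after  3: R0=0xfd R1=0xc5 R2=0xfd R3=0x30 R4=0xf5  N=1 Z=0
after  4: R0=0xfd R1=0x30 R2=0xfd R3=0x30 R4=0xf5  N=0 Z=0
after  5: R0=0xfd R1=0x30 R2=0xfd R3=0xf8 R4=0xf5  N=1 Z=0
after  6: R0=0xfd R1=0x30 R2=0xfd R3=0xed R4=0xf5  N=1 Z=0
-- IRQ taken; context saved, return-PC = 7 --
mismatch: R1: reported 0x10 vs actual 0x30

BAD = R1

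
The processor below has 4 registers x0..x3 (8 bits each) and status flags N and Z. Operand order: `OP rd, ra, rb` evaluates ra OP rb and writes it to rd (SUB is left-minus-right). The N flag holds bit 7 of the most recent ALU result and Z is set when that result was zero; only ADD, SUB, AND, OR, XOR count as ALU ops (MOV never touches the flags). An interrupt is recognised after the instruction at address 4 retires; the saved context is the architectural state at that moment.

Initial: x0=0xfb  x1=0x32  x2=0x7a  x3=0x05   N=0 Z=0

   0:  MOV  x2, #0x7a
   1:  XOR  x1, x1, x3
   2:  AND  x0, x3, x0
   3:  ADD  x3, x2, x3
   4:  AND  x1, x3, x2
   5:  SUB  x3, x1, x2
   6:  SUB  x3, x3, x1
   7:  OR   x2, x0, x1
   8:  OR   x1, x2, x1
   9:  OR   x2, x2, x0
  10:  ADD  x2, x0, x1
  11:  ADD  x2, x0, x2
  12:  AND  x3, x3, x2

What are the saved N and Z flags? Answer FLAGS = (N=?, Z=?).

after  0: x0=0xfb x1=0x32 x2=0x7a x3=0x05  N=0 Z=0
after  1: x0=0xfb x1=0x37 x2=0x7a x3=0x05  N=0 Z=0
after  2: x0=0x01 x1=0x37 x2=0x7a x3=0x05  N=0 Z=0
after  3: x0=0x01 x1=0x37 x2=0x7a x3=0x7f  N=0 Z=0
after  4: x0=0x01 x1=0x7a x2=0x7a x3=0x7f  N=0 Z=0
-- IRQ taken; context saved, return-PC = 5 --

FLAGS = (N=0, Z=0)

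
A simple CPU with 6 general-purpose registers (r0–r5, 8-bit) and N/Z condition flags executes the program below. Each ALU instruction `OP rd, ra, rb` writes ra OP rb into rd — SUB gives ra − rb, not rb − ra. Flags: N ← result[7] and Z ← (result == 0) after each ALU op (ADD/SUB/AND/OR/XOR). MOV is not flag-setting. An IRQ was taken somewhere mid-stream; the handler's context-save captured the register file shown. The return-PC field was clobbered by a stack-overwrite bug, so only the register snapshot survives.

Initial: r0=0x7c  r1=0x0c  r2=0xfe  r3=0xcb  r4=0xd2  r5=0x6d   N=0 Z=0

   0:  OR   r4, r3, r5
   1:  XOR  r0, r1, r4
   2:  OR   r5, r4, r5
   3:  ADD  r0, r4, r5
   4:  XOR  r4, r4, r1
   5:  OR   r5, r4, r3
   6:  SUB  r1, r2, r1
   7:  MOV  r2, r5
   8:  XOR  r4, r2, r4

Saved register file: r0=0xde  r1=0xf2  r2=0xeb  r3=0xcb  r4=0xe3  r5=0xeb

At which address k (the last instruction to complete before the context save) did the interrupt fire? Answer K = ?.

after  0: r0=0x7c r1=0x0c r2=0xfe r3=0xcb r4=0xef r5=0x6d  N=1 Z=0
after  1: r0=0xe3 r1=0x0c r2=0xfe r3=0xcb r4=0xef r5=0x6d  N=1 Z=0
after  2: r0=0xe3 r1=0x0c r2=0xfe r3=0xcb r4=0xef r5=0xef  N=1 Z=0
after  3: r0=0xde r1=0x0c r2=0xfe r3=0xcb r4=0xef r5=0xef  N=1 Z=0
after  4: r0=0xde r1=0x0c r2=0xfe r3=0xcb r4=0xe3 r5=0xef  N=1 Z=0
after  5: r0=0xde r1=0x0c r2=0xfe r3=0xcb r4=0xe3 r5=0xeb  N=1 Z=0
after  6: r0=0xde r1=0xf2 r2=0xfe r3=0xcb r4=0xe3 r5=0xeb  N=1 Z=0
after  7: r0=0xde r1=0xf2 r2=0xeb r3=0xcb r4=0xe3 r5=0xeb  N=1 Z=0
-- IRQ taken; context saved, return-PC = 8 --

K = 7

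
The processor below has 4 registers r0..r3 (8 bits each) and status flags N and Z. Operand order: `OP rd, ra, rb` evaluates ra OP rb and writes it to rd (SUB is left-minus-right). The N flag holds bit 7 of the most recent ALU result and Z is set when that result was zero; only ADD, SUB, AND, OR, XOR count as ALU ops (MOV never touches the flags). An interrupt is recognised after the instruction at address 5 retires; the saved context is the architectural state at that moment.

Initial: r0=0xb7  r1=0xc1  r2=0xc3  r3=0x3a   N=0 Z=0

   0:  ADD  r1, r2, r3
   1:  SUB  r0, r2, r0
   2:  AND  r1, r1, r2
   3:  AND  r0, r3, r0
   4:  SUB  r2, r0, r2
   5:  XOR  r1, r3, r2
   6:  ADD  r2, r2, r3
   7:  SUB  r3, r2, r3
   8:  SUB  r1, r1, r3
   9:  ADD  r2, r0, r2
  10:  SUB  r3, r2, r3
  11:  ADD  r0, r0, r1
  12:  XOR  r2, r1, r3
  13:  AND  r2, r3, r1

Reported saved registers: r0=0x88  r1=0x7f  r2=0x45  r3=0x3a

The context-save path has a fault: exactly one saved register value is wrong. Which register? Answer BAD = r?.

BAD = r0

after  0: r0=0xb7 r1=0xfd r2=0xc3 r3=0x3a  N=1 Z=0
after  1: r0=0x0c r1=0xfd r2=0xc3 r3=0x3a  N=0 Z=0
after  2: r0=0x0c r1=0xc1 r2=0xc3 r3=0x3a  N=1 Z=0
after  3: r0=0x08 r1=0xc1 r2=0xc3 r3=0x3a  N=0 Z=0
after  4: r0=0x08 r1=0xc1 r2=0x45 r3=0x3a  N=0 Z=0
after  5: r0=0x08 r1=0x7f r2=0x45 r3=0x3a  N=0 Z=0
-- IRQ taken; context saved, return-PC = 6 --
mismatch: r0: reported 0x88 vs actual 0x08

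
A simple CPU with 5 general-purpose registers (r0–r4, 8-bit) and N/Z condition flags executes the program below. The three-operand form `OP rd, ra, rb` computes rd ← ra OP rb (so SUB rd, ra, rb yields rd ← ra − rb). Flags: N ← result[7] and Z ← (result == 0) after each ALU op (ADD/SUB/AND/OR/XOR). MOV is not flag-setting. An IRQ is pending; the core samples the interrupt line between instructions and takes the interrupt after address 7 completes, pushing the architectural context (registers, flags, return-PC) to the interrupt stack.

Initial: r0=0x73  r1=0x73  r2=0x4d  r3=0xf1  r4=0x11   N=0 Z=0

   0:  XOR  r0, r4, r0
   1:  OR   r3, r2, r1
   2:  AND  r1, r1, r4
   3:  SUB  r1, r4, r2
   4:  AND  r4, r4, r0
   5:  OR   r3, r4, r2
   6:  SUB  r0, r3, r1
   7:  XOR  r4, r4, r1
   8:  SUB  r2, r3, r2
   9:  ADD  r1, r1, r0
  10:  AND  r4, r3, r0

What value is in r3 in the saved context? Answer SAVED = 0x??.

after  0: r0=0x62 r1=0x73 r2=0x4d r3=0xf1 r4=0x11  N=0 Z=0
after  1: r0=0x62 r1=0x73 r2=0x4d r3=0x7f r4=0x11  N=0 Z=0
after  2: r0=0x62 r1=0x11 r2=0x4d r3=0x7f r4=0x11  N=0 Z=0
after  3: r0=0x62 r1=0xc4 r2=0x4d r3=0x7f r4=0x11  N=1 Z=0
after  4: r0=0x62 r1=0xc4 r2=0x4d r3=0x7f r4=0x00  N=0 Z=1
after  5: r0=0x62 r1=0xc4 r2=0x4d r3=0x4d r4=0x00  N=0 Z=0
after  6: r0=0x89 r1=0xc4 r2=0x4d r3=0x4d r4=0x00  N=1 Z=0
after  7: r0=0x89 r1=0xc4 r2=0x4d r3=0x4d r4=0xc4  N=1 Z=0
-- IRQ taken; context saved, return-PC = 8 --

SAVED = 0x4d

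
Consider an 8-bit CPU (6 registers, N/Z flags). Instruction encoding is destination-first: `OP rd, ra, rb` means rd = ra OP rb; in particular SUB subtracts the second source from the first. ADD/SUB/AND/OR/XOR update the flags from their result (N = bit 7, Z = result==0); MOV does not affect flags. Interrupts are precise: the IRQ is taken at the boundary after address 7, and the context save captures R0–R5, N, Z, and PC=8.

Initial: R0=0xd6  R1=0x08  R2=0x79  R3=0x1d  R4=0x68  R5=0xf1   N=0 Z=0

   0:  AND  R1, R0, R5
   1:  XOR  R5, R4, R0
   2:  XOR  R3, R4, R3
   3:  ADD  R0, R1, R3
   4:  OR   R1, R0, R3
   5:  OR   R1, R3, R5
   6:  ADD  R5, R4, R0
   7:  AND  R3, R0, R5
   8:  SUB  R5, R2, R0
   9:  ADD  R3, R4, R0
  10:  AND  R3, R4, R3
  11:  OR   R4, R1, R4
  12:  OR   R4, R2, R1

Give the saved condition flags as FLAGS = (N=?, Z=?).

FLAGS = (N=0, Z=0)

after  0: R0=0xd6 R1=0xd0 R2=0x79 R3=0x1d R4=0x68 R5=0xf1  N=1 Z=0
after  1: R0=0xd6 R1=0xd0 R2=0x79 R3=0x1d R4=0x68 R5=0xbe  N=1 Z=0
after  2: R0=0xd6 R1=0xd0 R2=0x79 R3=0x75 R4=0x68 R5=0xbe  N=0 Z=0
after  3: R0=0x45 R1=0xd0 R2=0x79 R3=0x75 R4=0x68 R5=0xbe  N=0 Z=0
after  4: R0=0x45 R1=0x75 R2=0x79 R3=0x75 R4=0x68 R5=0xbe  N=0 Z=0
after  5: R0=0x45 R1=0xff R2=0x79 R3=0x75 R4=0x68 R5=0xbe  N=1 Z=0
after  6: R0=0x45 R1=0xff R2=0x79 R3=0x75 R4=0x68 R5=0xad  N=1 Z=0
after  7: R0=0x45 R1=0xff R2=0x79 R3=0x05 R4=0x68 R5=0xad  N=0 Z=0
-- IRQ taken; context saved, return-PC = 8 --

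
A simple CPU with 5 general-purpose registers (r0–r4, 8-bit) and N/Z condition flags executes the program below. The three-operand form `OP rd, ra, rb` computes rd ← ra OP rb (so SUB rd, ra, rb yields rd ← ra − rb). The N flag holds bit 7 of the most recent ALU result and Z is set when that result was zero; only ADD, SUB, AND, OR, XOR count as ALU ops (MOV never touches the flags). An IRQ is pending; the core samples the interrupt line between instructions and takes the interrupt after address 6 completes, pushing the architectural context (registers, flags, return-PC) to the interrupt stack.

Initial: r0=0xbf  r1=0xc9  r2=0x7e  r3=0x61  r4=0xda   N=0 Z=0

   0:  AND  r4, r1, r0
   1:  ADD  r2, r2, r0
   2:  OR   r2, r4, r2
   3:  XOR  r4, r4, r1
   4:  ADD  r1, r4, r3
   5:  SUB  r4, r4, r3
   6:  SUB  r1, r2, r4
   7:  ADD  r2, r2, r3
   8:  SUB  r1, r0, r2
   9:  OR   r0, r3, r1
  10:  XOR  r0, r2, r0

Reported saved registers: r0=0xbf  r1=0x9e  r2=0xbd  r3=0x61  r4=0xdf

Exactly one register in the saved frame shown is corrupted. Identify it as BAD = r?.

BAD = r1

after  0: r0=0xbf r1=0xc9 r2=0x7e r3=0x61 r4=0x89  N=1 Z=0
after  1: r0=0xbf r1=0xc9 r2=0x3d r3=0x61 r4=0x89  N=0 Z=0
after  2: r0=0xbf r1=0xc9 r2=0xbd r3=0x61 r4=0x89  N=1 Z=0
after  3: r0=0xbf r1=0xc9 r2=0xbd r3=0x61 r4=0x40  N=0 Z=0
after  4: r0=0xbf r1=0xa1 r2=0xbd r3=0x61 r4=0x40  N=1 Z=0
after  5: r0=0xbf r1=0xa1 r2=0xbd r3=0x61 r4=0xdf  N=1 Z=0
after  6: r0=0xbf r1=0xde r2=0xbd r3=0x61 r4=0xdf  N=1 Z=0
-- IRQ taken; context saved, return-PC = 7 --
mismatch: r1: reported 0x9e vs actual 0xde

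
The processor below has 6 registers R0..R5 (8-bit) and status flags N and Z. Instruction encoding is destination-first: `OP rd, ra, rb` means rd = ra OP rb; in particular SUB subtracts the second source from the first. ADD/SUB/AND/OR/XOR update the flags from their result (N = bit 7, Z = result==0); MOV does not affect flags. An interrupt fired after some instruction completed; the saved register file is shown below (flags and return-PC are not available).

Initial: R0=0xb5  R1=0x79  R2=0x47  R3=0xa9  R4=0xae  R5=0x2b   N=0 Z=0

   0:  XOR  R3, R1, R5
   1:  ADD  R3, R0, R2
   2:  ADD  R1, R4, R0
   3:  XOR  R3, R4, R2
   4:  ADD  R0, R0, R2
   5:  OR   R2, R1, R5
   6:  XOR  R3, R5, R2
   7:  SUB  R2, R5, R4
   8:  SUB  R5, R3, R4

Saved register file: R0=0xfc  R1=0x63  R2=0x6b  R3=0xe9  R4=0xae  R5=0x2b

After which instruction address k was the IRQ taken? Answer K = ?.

K = 5

after  0: R0=0xb5 R1=0x79 R2=0x47 R3=0x52 R4=0xae R5=0x2b  N=0 Z=0
after  1: R0=0xb5 R1=0x79 R2=0x47 R3=0xfc R4=0xae R5=0x2b  N=1 Z=0
after  2: R0=0xb5 R1=0x63 R2=0x47 R3=0xfc R4=0xae R5=0x2b  N=0 Z=0
after  3: R0=0xb5 R1=0x63 R2=0x47 R3=0xe9 R4=0xae R5=0x2b  N=1 Z=0
after  4: R0=0xfc R1=0x63 R2=0x47 R3=0xe9 R4=0xae R5=0x2b  N=1 Z=0
after  5: R0=0xfc R1=0x63 R2=0x6b R3=0xe9 R4=0xae R5=0x2b  N=0 Z=0
-- IRQ taken; context saved, return-PC = 6 --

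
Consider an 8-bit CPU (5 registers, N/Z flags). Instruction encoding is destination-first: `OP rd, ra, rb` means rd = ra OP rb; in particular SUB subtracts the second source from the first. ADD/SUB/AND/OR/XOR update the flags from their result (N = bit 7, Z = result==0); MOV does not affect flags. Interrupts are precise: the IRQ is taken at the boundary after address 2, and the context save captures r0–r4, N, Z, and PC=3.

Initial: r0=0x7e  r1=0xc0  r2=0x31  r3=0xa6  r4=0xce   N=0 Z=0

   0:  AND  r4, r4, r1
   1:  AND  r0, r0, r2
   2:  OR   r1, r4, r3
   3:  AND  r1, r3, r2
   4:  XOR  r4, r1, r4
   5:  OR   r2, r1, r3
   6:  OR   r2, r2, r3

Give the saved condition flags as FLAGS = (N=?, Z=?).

FLAGS = (N=1, Z=0)

after  0: r0=0x7e r1=0xc0 r2=0x31 r3=0xa6 r4=0xc0  N=1 Z=0
after  1: r0=0x30 r1=0xc0 r2=0x31 r3=0xa6 r4=0xc0  N=0 Z=0
after  2: r0=0x30 r1=0xe6 r2=0x31 r3=0xa6 r4=0xc0  N=1 Z=0
-- IRQ taken; context saved, return-PC = 3 --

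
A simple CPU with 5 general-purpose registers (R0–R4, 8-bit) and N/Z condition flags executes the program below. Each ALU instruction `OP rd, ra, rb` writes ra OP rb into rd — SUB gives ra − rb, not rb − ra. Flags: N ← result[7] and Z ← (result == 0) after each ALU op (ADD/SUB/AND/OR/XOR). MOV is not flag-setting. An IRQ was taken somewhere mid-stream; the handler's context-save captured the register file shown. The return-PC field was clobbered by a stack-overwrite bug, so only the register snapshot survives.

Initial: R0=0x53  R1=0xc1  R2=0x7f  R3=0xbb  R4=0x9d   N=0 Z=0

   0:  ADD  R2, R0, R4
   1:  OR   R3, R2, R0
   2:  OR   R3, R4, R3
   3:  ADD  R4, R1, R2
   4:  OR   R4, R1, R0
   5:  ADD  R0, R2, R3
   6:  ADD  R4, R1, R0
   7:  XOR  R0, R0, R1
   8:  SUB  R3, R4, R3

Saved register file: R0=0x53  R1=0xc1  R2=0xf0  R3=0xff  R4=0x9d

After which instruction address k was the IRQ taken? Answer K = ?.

after  0: R0=0x53 R1=0xc1 R2=0xf0 R3=0xbb R4=0x9d  N=1 Z=0
after  1: R0=0x53 R1=0xc1 R2=0xf0 R3=0xf3 R4=0x9d  N=1 Z=0
after  2: R0=0x53 R1=0xc1 R2=0xf0 R3=0xff R4=0x9d  N=1 Z=0
-- IRQ taken; context saved, return-PC = 3 --

K = 2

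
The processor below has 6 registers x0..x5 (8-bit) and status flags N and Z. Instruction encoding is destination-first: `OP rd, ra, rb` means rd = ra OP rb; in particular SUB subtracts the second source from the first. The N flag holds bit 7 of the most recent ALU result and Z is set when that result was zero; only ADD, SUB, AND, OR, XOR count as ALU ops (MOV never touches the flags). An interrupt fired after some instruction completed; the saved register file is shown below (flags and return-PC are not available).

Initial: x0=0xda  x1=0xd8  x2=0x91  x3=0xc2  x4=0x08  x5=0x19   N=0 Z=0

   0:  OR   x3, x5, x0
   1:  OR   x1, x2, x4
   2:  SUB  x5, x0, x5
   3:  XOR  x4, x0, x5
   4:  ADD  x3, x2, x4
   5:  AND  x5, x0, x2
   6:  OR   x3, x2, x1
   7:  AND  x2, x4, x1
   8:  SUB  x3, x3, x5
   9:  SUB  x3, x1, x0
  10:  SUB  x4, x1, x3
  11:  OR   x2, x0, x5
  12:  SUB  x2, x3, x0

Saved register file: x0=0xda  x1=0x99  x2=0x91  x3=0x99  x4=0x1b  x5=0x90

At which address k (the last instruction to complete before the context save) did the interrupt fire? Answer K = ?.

K = 6

after  0: x0=0xda x1=0xd8 x2=0x91 x3=0xdb x4=0x08 x5=0x19  N=1 Z=0
after  1: x0=0xda x1=0x99 x2=0x91 x3=0xdb x4=0x08 x5=0x19  N=1 Z=0
after  2: x0=0xda x1=0x99 x2=0x91 x3=0xdb x4=0x08 x5=0xc1  N=1 Z=0
after  3: x0=0xda x1=0x99 x2=0x91 x3=0xdb x4=0x1b x5=0xc1  N=0 Z=0
after  4: x0=0xda x1=0x99 x2=0x91 x3=0xac x4=0x1b x5=0xc1  N=1 Z=0
after  5: x0=0xda x1=0x99 x2=0x91 x3=0xac x4=0x1b x5=0x90  N=1 Z=0
after  6: x0=0xda x1=0x99 x2=0x91 x3=0x99 x4=0x1b x5=0x90  N=1 Z=0
-- IRQ taken; context saved, return-PC = 7 --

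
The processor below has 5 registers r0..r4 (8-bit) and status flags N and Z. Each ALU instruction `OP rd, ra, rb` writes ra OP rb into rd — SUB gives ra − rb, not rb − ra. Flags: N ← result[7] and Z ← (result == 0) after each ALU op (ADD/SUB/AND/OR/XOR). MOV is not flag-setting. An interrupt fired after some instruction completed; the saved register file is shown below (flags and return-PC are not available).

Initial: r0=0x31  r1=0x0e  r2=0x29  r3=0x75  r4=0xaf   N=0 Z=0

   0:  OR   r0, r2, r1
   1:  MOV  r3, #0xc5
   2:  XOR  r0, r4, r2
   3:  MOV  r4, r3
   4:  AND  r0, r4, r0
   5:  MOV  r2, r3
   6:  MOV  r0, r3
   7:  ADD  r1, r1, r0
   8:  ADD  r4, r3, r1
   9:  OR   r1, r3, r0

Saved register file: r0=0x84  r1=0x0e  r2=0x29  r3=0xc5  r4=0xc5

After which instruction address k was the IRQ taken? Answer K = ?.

K = 4

after  0: r0=0x2f r1=0x0e r2=0x29 r3=0x75 r4=0xaf  N=0 Z=0
after  1: r0=0x2f r1=0x0e r2=0x29 r3=0xc5 r4=0xaf  N=0 Z=0
after  2: r0=0x86 r1=0x0e r2=0x29 r3=0xc5 r4=0xaf  N=1 Z=0
after  3: r0=0x86 r1=0x0e r2=0x29 r3=0xc5 r4=0xc5  N=1 Z=0
after  4: r0=0x84 r1=0x0e r2=0x29 r3=0xc5 r4=0xc5  N=1 Z=0
-- IRQ taken; context saved, return-PC = 5 --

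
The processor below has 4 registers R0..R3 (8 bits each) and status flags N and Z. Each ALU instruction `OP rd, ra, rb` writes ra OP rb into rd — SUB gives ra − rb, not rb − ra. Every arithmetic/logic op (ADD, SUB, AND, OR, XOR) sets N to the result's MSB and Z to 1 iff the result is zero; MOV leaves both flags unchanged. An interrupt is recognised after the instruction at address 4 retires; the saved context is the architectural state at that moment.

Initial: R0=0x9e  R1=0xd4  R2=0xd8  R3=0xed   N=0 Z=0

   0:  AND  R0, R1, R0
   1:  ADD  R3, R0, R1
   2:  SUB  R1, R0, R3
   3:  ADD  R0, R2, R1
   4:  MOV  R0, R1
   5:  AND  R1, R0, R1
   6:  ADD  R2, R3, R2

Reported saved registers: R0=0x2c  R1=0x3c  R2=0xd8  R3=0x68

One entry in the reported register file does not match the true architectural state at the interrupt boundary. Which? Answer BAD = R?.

BAD = R1

after  0: R0=0x94 R1=0xd4 R2=0xd8 R3=0xed  N=1 Z=0
after  1: R0=0x94 R1=0xd4 R2=0xd8 R3=0x68  N=0 Z=0
after  2: R0=0x94 R1=0x2c R2=0xd8 R3=0x68  N=0 Z=0
after  3: R0=0x04 R1=0x2c R2=0xd8 R3=0x68  N=0 Z=0
after  4: R0=0x2c R1=0x2c R2=0xd8 R3=0x68  N=0 Z=0
-- IRQ taken; context saved, return-PC = 5 --
mismatch: R1: reported 0x3c vs actual 0x2c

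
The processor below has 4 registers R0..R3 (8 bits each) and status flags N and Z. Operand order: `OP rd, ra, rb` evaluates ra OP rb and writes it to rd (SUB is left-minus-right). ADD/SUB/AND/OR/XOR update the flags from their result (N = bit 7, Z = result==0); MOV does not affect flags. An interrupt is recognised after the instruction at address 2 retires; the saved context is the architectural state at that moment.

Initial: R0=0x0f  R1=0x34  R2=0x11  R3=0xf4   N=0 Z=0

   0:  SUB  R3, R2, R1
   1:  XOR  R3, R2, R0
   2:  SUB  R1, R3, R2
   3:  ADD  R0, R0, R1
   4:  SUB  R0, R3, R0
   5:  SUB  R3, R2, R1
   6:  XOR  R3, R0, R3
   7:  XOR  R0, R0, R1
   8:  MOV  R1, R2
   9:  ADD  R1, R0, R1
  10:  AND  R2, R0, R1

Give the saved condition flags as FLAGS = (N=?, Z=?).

after  0: R0=0x0f R1=0x34 R2=0x11 R3=0xdd  N=1 Z=0
after  1: R0=0x0f R1=0x34 R2=0x11 R3=0x1e  N=0 Z=0
after  2: R0=0x0f R1=0x0d R2=0x11 R3=0x1e  N=0 Z=0
-- IRQ taken; context saved, return-PC = 3 --

FLAGS = (N=0, Z=0)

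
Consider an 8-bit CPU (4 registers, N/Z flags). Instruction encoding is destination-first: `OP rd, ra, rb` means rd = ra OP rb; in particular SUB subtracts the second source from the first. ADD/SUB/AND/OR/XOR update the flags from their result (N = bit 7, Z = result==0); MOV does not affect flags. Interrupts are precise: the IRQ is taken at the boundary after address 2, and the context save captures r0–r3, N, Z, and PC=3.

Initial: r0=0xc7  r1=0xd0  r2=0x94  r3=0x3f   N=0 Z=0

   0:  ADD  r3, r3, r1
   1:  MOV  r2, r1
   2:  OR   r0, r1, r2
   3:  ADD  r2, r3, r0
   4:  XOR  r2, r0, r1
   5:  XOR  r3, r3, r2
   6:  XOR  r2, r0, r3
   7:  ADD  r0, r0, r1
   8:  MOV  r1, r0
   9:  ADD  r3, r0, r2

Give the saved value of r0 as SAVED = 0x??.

after  0: r0=0xc7 r1=0xd0 r2=0x94 r3=0x0f  N=0 Z=0
after  1: r0=0xc7 r1=0xd0 r2=0xd0 r3=0x0f  N=0 Z=0
after  2: r0=0xd0 r1=0xd0 r2=0xd0 r3=0x0f  N=1 Z=0
-- IRQ taken; context saved, return-PC = 3 --

SAVED = 0xd0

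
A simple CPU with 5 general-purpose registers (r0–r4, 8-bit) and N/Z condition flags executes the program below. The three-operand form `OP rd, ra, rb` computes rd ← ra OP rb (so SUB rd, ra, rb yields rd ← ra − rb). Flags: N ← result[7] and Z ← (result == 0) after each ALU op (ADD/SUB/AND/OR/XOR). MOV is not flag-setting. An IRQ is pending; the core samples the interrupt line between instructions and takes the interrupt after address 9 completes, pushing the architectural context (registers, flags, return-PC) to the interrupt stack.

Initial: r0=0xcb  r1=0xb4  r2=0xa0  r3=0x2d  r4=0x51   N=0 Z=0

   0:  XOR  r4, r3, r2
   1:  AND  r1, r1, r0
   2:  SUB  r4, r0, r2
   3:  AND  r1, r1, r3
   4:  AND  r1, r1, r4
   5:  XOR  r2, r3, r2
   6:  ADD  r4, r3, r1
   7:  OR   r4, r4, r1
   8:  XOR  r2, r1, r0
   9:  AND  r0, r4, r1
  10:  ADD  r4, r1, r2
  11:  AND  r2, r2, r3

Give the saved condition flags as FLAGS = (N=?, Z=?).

FLAGS = (N=0, Z=1)

after  0: r0=0xcb r1=0xb4 r2=0xa0 r3=0x2d r4=0x8d  N=1 Z=0
after  1: r0=0xcb r1=0x80 r2=0xa0 r3=0x2d r4=0x8d  N=1 Z=0
after  2: r0=0xcb r1=0x80 r2=0xa0 r3=0x2d r4=0x2b  N=0 Z=0
after  3: r0=0xcb r1=0x00 r2=0xa0 r3=0x2d r4=0x2b  N=0 Z=1
after  4: r0=0xcb r1=0x00 r2=0xa0 r3=0x2d r4=0x2b  N=0 Z=1
after  5: r0=0xcb r1=0x00 r2=0x8d r3=0x2d r4=0x2b  N=1 Z=0
after  6: r0=0xcb r1=0x00 r2=0x8d r3=0x2d r4=0x2d  N=0 Z=0
after  7: r0=0xcb r1=0x00 r2=0x8d r3=0x2d r4=0x2d  N=0 Z=0
after  8: r0=0xcb r1=0x00 r2=0xcb r3=0x2d r4=0x2d  N=1 Z=0
after  9: r0=0x00 r1=0x00 r2=0xcb r3=0x2d r4=0x2d  N=0 Z=1
-- IRQ taken; context saved, return-PC = 10 --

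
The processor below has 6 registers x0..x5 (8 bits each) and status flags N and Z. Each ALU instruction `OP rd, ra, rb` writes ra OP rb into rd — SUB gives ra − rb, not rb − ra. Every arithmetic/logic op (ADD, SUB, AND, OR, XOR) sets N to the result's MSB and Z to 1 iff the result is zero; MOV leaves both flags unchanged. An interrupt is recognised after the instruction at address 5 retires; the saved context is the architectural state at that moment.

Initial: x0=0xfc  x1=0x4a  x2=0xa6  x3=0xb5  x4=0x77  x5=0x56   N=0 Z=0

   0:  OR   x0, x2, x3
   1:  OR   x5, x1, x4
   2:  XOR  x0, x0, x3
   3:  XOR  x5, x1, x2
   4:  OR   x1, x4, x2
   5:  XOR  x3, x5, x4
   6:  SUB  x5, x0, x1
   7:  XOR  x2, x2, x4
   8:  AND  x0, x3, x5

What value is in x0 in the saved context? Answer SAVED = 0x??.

SAVED = 0x02

after  0: x0=0xb7 x1=0x4a x2=0xa6 x3=0xb5 x4=0x77 x5=0x56  N=1 Z=0
after  1: x0=0xb7 x1=0x4a x2=0xa6 x3=0xb5 x4=0x77 x5=0x7f  N=0 Z=0
after  2: x0=0x02 x1=0x4a x2=0xa6 x3=0xb5 x4=0x77 x5=0x7f  N=0 Z=0
after  3: x0=0x02 x1=0x4a x2=0xa6 x3=0xb5 x4=0x77 x5=0xec  N=1 Z=0
after  4: x0=0x02 x1=0xf7 x2=0xa6 x3=0xb5 x4=0x77 x5=0xec  N=1 Z=0
after  5: x0=0x02 x1=0xf7 x2=0xa6 x3=0x9b x4=0x77 x5=0xec  N=1 Z=0
-- IRQ taken; context saved, return-PC = 6 --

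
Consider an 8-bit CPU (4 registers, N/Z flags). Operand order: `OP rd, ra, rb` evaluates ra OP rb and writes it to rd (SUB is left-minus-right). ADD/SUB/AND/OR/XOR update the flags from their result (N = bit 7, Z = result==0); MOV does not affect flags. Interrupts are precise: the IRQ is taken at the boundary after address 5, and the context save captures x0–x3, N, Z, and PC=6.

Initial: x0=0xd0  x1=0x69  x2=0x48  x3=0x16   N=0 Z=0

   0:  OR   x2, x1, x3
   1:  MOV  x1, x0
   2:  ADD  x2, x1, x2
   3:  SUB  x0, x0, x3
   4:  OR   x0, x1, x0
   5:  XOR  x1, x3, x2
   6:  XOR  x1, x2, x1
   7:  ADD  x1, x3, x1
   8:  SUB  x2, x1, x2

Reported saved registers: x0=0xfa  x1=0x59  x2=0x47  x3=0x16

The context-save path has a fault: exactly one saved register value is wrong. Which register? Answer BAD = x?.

after  0: x0=0xd0 x1=0x69 x2=0x7f x3=0x16  N=0 Z=0
after  1: x0=0xd0 x1=0xd0 x2=0x7f x3=0x16  N=0 Z=0
after  2: x0=0xd0 x1=0xd0 x2=0x4f x3=0x16  N=0 Z=0
after  3: x0=0xba x1=0xd0 x2=0x4f x3=0x16  N=1 Z=0
after  4: x0=0xfa x1=0xd0 x2=0x4f x3=0x16  N=1 Z=0
after  5: x0=0xfa x1=0x59 x2=0x4f x3=0x16  N=0 Z=0
-- IRQ taken; context saved, return-PC = 6 --
mismatch: x2: reported 0x47 vs actual 0x4f

BAD = x2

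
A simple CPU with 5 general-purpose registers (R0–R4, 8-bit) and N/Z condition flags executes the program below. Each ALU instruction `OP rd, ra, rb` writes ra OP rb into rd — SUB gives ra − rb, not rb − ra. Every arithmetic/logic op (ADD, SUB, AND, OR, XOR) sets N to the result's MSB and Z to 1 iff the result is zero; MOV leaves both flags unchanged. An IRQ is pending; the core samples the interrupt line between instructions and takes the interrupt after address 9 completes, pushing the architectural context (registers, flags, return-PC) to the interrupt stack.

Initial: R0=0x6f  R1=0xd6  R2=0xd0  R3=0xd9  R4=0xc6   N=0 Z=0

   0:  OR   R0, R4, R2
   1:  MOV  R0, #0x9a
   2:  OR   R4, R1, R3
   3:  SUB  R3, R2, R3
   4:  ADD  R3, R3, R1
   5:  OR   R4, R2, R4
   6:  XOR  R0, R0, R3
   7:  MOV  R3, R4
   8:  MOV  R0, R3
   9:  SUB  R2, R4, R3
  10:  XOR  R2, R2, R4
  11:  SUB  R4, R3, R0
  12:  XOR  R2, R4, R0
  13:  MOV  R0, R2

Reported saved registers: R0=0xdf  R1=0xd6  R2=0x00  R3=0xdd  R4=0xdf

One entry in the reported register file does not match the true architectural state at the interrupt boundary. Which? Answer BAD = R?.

after  0: R0=0xd6 R1=0xd6 R2=0xd0 R3=0xd9 R4=0xc6  N=1 Z=0
after  1: R0=0x9a R1=0xd6 R2=0xd0 R3=0xd9 R4=0xc6  N=1 Z=0
after  2: R0=0x9a R1=0xd6 R2=0xd0 R3=0xd9 R4=0xdf  N=1 Z=0
after  3: R0=0x9a R1=0xd6 R2=0xd0 R3=0xf7 R4=0xdf  N=1 Z=0
after  4: R0=0x9a R1=0xd6 R2=0xd0 R3=0xcd R4=0xdf  N=1 Z=0
after  5: R0=0x9a R1=0xd6 R2=0xd0 R3=0xcd R4=0xdf  N=1 Z=0
after  6: R0=0x57 R1=0xd6 R2=0xd0 R3=0xcd R4=0xdf  N=0 Z=0
after  7: R0=0x57 R1=0xd6 R2=0xd0 R3=0xdf R4=0xdf  N=0 Z=0
after  8: R0=0xdf R1=0xd6 R2=0xd0 R3=0xdf R4=0xdf  N=0 Z=0
after  9: R0=0xdf R1=0xd6 R2=0x00 R3=0xdf R4=0xdf  N=0 Z=1
-- IRQ taken; context saved, return-PC = 10 --
mismatch: R3: reported 0xdd vs actual 0xdf

BAD = R3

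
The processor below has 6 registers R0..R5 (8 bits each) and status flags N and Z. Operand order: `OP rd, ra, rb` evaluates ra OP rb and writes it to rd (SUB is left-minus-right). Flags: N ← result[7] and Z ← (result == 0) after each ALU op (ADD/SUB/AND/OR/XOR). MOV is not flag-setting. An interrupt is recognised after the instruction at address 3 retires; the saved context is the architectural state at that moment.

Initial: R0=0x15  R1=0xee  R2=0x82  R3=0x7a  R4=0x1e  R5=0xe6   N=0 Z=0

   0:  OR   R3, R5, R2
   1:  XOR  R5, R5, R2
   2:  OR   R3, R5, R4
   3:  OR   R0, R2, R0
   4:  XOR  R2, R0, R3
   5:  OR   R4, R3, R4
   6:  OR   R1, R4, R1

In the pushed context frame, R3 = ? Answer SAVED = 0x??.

after  0: R0=0x15 R1=0xee R2=0x82 R3=0xe6 R4=0x1e R5=0xe6  N=1 Z=0
after  1: R0=0x15 R1=0xee R2=0x82 R3=0xe6 R4=0x1e R5=0x64  N=0 Z=0
after  2: R0=0x15 R1=0xee R2=0x82 R3=0x7e R4=0x1e R5=0x64  N=0 Z=0
after  3: R0=0x97 R1=0xee R2=0x82 R3=0x7e R4=0x1e R5=0x64  N=1 Z=0
-- IRQ taken; context saved, return-PC = 4 --

SAVED = 0x7e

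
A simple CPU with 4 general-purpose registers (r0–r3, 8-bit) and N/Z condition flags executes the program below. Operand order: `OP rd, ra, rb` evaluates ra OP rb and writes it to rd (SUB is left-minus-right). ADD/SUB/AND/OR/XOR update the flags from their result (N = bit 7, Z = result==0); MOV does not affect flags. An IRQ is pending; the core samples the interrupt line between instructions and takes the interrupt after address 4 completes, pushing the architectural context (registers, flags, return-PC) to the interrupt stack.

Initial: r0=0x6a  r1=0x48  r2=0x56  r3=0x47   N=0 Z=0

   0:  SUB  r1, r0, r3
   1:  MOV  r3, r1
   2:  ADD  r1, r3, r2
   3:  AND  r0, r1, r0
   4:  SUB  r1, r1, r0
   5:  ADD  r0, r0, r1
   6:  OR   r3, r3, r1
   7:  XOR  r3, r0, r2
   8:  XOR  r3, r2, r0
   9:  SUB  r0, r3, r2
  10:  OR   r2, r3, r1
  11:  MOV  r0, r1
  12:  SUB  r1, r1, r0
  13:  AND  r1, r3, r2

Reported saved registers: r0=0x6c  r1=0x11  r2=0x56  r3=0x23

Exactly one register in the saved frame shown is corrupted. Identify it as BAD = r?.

after  0: r0=0x6a r1=0x23 r2=0x56 r3=0x47  N=0 Z=0
after  1: r0=0x6a r1=0x23 r2=0x56 r3=0x23  N=0 Z=0
after  2: r0=0x6a r1=0x79 r2=0x56 r3=0x23  N=0 Z=0
after  3: r0=0x68 r1=0x79 r2=0x56 r3=0x23  N=0 Z=0
after  4: r0=0x68 r1=0x11 r2=0x56 r3=0x23  N=0 Z=0
-- IRQ taken; context saved, return-PC = 5 --
mismatch: r0: reported 0x6c vs actual 0x68

BAD = r0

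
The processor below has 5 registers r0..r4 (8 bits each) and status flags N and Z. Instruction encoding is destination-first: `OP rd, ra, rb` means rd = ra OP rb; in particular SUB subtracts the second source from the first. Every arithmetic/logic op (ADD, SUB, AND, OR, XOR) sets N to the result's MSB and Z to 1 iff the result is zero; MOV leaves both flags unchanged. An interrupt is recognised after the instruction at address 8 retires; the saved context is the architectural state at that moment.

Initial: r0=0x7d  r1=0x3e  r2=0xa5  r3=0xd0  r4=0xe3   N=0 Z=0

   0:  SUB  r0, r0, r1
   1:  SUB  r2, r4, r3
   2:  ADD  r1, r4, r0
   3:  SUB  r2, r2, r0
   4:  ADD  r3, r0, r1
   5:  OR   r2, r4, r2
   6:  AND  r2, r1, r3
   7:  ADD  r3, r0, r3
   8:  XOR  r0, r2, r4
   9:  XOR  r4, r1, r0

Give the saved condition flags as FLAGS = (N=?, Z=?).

FLAGS = (N=1, Z=0)

after  0: r0=0x3f r1=0x3e r2=0xa5 r3=0xd0 r4=0xe3  N=0 Z=0
after  1: r0=0x3f r1=0x3e r2=0x13 r3=0xd0 r4=0xe3  N=0 Z=0
after  2: r0=0x3f r1=0x22 r2=0x13 r3=0xd0 r4=0xe3  N=0 Z=0
after  3: r0=0x3f r1=0x22 r2=0xd4 r3=0xd0 r4=0xe3  N=1 Z=0
after  4: r0=0x3f r1=0x22 r2=0xd4 r3=0x61 r4=0xe3  N=0 Z=0
after  5: r0=0x3f r1=0x22 r2=0xf7 r3=0x61 r4=0xe3  N=1 Z=0
after  6: r0=0x3f r1=0x22 r2=0x20 r3=0x61 r4=0xe3  N=0 Z=0
after  7: r0=0x3f r1=0x22 r2=0x20 r3=0xa0 r4=0xe3  N=1 Z=0
after  8: r0=0xc3 r1=0x22 r2=0x20 r3=0xa0 r4=0xe3  N=1 Z=0
-- IRQ taken; context saved, return-PC = 9 --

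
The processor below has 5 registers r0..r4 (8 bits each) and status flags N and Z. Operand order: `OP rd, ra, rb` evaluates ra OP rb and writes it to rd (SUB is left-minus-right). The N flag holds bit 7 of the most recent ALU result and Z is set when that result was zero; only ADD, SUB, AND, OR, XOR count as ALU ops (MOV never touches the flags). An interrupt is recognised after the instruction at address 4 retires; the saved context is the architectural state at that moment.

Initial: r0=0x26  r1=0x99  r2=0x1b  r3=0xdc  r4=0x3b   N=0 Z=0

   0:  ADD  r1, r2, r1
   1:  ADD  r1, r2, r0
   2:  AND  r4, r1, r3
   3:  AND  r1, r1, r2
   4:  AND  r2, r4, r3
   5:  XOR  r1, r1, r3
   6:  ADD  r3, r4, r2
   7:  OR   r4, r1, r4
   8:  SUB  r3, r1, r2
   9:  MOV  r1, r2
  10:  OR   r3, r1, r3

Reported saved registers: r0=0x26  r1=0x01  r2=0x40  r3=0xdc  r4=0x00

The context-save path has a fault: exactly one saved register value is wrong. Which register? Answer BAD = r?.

BAD = r4

after  0: r0=0x26 r1=0xb4 r2=0x1b r3=0xdc r4=0x3b  N=1 Z=0
after  1: r0=0x26 r1=0x41 r2=0x1b r3=0xdc r4=0x3b  N=0 Z=0
after  2: r0=0x26 r1=0x41 r2=0x1b r3=0xdc r4=0x40  N=0 Z=0
after  3: r0=0x26 r1=0x01 r2=0x1b r3=0xdc r4=0x40  N=0 Z=0
after  4: r0=0x26 r1=0x01 r2=0x40 r3=0xdc r4=0x40  N=0 Z=0
-- IRQ taken; context saved, return-PC = 5 --
mismatch: r4: reported 0x00 vs actual 0x40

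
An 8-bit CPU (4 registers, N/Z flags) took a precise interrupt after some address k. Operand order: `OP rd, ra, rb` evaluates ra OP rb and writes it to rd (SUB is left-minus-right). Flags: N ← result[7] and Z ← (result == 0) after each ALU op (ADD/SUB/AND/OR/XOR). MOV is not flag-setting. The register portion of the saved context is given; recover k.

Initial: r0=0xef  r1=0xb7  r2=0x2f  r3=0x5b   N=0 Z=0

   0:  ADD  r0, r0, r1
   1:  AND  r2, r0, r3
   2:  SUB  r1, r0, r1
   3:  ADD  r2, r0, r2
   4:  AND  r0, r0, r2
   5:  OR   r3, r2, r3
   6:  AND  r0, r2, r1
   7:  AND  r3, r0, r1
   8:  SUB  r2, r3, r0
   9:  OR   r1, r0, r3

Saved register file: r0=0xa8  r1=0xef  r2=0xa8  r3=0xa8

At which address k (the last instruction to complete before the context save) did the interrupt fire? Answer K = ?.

after  0: r0=0xa6 r1=0xb7 r2=0x2f r3=0x5b  N=1 Z=0
after  1: r0=0xa6 r1=0xb7 r2=0x02 r3=0x5b  N=0 Z=0
after  2: r0=0xa6 r1=0xef r2=0x02 r3=0x5b  N=1 Z=0
after  3: r0=0xa6 r1=0xef r2=0xa8 r3=0x5b  N=1 Z=0
after  4: r0=0xa0 r1=0xef r2=0xa8 r3=0x5b  N=1 Z=0
after  5: r0=0xa0 r1=0xef r2=0xa8 r3=0xfb  N=1 Z=0
after  6: r0=0xa8 r1=0xef r2=0xa8 r3=0xfb  N=1 Z=0
after  7: r0=0xa8 r1=0xef r2=0xa8 r3=0xa8  N=1 Z=0
-- IRQ taken; context saved, return-PC = 8 --

K = 7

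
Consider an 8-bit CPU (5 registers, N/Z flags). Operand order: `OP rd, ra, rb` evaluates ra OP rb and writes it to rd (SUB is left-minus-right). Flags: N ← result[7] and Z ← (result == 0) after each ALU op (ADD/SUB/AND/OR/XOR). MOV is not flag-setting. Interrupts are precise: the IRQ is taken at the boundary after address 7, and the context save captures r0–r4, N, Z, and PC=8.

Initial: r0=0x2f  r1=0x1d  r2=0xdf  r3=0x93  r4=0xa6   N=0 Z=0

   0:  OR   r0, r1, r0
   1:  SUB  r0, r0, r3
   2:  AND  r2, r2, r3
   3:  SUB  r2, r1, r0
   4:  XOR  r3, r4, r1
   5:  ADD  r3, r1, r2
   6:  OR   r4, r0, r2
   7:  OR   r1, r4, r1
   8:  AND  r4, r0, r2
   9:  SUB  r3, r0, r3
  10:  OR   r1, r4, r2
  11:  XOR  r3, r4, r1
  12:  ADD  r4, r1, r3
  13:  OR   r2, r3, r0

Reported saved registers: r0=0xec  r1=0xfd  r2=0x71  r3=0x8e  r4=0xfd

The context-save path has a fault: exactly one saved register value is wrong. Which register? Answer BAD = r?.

BAD = r0

after  0: r0=0x3f r1=0x1d r2=0xdf r3=0x93 r4=0xa6  N=0 Z=0
after  1: r0=0xac r1=0x1d r2=0xdf r3=0x93 r4=0xa6  N=1 Z=0
after  2: r0=0xac r1=0x1d r2=0x93 r3=0x93 r4=0xa6  N=1 Z=0
after  3: r0=0xac r1=0x1d r2=0x71 r3=0x93 r4=0xa6  N=0 Z=0
after  4: r0=0xac r1=0x1d r2=0x71 r3=0xbb r4=0xa6  N=1 Z=0
after  5: r0=0xac r1=0x1d r2=0x71 r3=0x8e r4=0xa6  N=1 Z=0
after  6: r0=0xac r1=0x1d r2=0x71 r3=0x8e r4=0xfd  N=1 Z=0
after  7: r0=0xac r1=0xfd r2=0x71 r3=0x8e r4=0xfd  N=1 Z=0
-- IRQ taken; context saved, return-PC = 8 --
mismatch: r0: reported 0xec vs actual 0xac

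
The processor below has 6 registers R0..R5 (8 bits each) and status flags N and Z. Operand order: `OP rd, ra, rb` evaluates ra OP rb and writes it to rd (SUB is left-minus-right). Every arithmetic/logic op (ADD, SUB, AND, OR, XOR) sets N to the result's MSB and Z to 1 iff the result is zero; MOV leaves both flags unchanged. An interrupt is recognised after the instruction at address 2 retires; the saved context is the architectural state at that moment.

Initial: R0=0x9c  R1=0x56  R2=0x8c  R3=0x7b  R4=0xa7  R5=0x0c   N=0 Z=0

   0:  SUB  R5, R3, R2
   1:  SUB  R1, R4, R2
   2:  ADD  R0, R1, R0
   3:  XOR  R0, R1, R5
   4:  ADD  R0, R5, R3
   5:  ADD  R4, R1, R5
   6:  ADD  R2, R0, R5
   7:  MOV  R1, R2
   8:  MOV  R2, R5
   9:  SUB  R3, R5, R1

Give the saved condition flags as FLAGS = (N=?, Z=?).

after  0: R0=0x9c R1=0x56 R2=0x8c R3=0x7b R4=0xa7 R5=0xef  N=1 Z=0
after  1: R0=0x9c R1=0x1b R2=0x8c R3=0x7b R4=0xa7 R5=0xef  N=0 Z=0
after  2: R0=0xb7 R1=0x1b R2=0x8c R3=0x7b R4=0xa7 R5=0xef  N=1 Z=0
-- IRQ taken; context saved, return-PC = 3 --

FLAGS = (N=1, Z=0)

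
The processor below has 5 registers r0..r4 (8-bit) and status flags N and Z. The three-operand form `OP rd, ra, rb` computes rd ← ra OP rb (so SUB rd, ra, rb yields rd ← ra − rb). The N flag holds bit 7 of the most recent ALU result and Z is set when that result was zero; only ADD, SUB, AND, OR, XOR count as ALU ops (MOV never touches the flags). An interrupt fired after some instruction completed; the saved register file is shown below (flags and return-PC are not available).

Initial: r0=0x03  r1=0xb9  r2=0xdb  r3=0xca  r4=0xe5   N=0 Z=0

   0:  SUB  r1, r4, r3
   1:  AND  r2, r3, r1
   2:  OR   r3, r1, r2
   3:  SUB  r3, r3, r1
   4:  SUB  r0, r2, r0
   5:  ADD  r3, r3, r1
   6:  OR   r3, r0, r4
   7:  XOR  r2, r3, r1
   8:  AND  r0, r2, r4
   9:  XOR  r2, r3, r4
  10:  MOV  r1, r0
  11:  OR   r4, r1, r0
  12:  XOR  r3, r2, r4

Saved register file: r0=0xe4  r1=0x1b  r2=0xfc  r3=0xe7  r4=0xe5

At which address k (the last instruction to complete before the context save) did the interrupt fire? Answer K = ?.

after  0: r0=0x03 r1=0x1b r2=0xdb r3=0xca r4=0xe5  N=0 Z=0
after  1: r0=0x03 r1=0x1b r2=0x0a r3=0xca r4=0xe5  N=0 Z=0
after  2: r0=0x03 r1=0x1b r2=0x0a r3=0x1b r4=0xe5  N=0 Z=0
after  3: r0=0x03 r1=0x1b r2=0x0a r3=0x00 r4=0xe5  N=0 Z=1
after  4: r0=0x07 r1=0x1b r2=0x0a r3=0x00 r4=0xe5  N=0 Z=0
after  5: r0=0x07 r1=0x1b r2=0x0a r3=0x1b r4=0xe5  N=0 Z=0
after  6: r0=0x07 r1=0x1b r2=0x0a r3=0xe7 r4=0xe5  N=1 Z=0
after  7: r0=0x07 r1=0x1b r2=0xfc r3=0xe7 r4=0xe5  N=1 Z=0
after  8: r0=0xe4 r1=0x1b r2=0xfc r3=0xe7 r4=0xe5  N=1 Z=0
-- IRQ taken; context saved, return-PC = 9 --

K = 8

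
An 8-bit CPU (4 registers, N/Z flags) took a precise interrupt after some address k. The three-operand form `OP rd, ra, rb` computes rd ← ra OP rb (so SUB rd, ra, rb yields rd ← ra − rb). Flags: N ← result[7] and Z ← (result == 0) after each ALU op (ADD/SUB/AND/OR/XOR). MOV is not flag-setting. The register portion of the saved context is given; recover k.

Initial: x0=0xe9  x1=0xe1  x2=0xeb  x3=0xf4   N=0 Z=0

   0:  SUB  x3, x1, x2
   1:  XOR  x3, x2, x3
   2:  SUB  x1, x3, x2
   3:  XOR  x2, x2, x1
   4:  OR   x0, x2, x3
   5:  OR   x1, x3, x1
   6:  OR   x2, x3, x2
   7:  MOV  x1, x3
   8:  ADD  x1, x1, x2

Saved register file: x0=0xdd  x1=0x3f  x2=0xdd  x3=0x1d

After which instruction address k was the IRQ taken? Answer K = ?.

after  0: x0=0xe9 x1=0xe1 x2=0xeb x3=0xf6  N=1 Z=0
after  1: x0=0xe9 x1=0xe1 x2=0xeb x3=0x1d  N=0 Z=0
after  2: x0=0xe9 x1=0x32 x2=0xeb x3=0x1d  N=0 Z=0
after  3: x0=0xe9 x1=0x32 x2=0xd9 x3=0x1d  N=1 Z=0
after  4: x0=0xdd x1=0x32 x2=0xd9 x3=0x1d  N=1 Z=0
after  5: x0=0xdd x1=0x3f x2=0xd9 x3=0x1d  N=0 Z=0
after  6: x0=0xdd x1=0x3f x2=0xdd x3=0x1d  N=1 Z=0
-- IRQ taken; context saved, return-PC = 7 --

K = 6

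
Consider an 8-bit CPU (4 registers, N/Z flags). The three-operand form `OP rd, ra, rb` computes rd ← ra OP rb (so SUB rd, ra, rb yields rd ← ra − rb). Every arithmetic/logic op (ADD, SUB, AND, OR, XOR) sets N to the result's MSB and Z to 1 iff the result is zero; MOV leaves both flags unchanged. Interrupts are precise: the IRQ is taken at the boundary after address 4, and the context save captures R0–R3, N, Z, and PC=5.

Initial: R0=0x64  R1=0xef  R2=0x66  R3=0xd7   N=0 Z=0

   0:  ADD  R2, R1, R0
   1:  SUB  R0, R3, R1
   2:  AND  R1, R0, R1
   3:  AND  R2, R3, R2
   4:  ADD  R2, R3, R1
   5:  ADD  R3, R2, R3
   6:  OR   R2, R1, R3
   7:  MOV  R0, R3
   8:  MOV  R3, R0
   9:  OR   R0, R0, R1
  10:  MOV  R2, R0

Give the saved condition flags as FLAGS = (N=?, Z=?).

after  0: R0=0x64 R1=0xef R2=0x53 R3=0xd7  N=0 Z=0
after  1: R0=0xe8 R1=0xef R2=0x53 R3=0xd7  N=1 Z=0
after  2: R0=0xe8 R1=0xe8 R2=0x53 R3=0xd7  N=1 Z=0
after  3: R0=0xe8 R1=0xe8 R2=0x53 R3=0xd7  N=0 Z=0
after  4: R0=0xe8 R1=0xe8 R2=0xbf R3=0xd7  N=1 Z=0
-- IRQ taken; context saved, return-PC = 5 --

FLAGS = (N=1, Z=0)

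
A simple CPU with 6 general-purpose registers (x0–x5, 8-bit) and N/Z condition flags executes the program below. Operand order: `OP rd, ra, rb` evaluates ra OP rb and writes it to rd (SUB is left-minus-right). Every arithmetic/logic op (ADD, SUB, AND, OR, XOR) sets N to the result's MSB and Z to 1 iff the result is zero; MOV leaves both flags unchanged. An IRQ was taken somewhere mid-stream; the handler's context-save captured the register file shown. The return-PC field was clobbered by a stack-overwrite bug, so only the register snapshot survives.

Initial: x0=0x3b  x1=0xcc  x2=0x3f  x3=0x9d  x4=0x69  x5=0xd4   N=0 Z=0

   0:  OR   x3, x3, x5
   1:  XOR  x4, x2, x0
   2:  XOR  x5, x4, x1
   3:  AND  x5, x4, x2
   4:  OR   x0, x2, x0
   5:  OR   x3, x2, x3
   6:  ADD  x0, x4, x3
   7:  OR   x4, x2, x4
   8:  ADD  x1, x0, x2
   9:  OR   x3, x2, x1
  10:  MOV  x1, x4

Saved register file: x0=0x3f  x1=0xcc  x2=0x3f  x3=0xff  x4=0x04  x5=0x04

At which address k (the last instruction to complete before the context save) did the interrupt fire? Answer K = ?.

after  0: x0=0x3b x1=0xcc x2=0x3f x3=0xdd x4=0x69 x5=0xd4  N=1 Z=0
after  1: x0=0x3b x1=0xcc x2=0x3f x3=0xdd x4=0x04 x5=0xd4  N=0 Z=0
after  2: x0=0x3b x1=0xcc x2=0x3f x3=0xdd x4=0x04 x5=0xc8  N=1 Z=0
after  3: x0=0x3b x1=0xcc x2=0x3f x3=0xdd x4=0x04 x5=0x04  N=0 Z=0
after  4: x0=0x3f x1=0xcc x2=0x3f x3=0xdd x4=0x04 x5=0x04  N=0 Z=0
after  5: x0=0x3f x1=0xcc x2=0x3f x3=0xff x4=0x04 x5=0x04  N=1 Z=0
-- IRQ taken; context saved, return-PC = 6 --

K = 5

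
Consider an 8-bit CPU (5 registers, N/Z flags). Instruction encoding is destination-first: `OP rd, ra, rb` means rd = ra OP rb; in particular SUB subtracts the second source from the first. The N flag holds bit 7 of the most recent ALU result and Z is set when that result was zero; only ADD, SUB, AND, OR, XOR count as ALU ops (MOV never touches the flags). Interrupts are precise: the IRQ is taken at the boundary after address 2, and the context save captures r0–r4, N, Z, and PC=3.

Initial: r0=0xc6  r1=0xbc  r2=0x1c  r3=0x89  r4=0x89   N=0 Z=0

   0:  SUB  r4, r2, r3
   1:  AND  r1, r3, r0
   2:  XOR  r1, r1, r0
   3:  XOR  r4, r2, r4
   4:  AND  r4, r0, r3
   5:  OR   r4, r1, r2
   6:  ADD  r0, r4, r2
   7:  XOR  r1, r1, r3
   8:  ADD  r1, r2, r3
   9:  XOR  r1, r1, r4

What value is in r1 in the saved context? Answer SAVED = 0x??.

SAVED = 0x46

after  0: r0=0xc6 r1=0xbc r2=0x1c r3=0x89 r4=0x93  N=1 Z=0
after  1: r0=0xc6 r1=0x80 r2=0x1c r3=0x89 r4=0x93  N=1 Z=0
after  2: r0=0xc6 r1=0x46 r2=0x1c r3=0x89 r4=0x93  N=0 Z=0
-- IRQ taken; context saved, return-PC = 3 --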